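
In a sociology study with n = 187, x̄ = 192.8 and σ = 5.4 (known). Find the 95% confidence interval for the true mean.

CI = x̄ ± z*(σ/√n) = 192.8 ± 1.96(5.4/√187) = 192.8 ± 0.77 = (192.03, 193.57)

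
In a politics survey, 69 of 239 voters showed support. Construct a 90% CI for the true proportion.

p̂ = 0.289. CI = p̂ ± z*√(p̂(1-p̂)/n) = (0.24, 0.337)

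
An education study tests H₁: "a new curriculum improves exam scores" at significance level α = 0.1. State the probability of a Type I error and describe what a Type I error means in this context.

P(Type I error) = α = 0.1. A Type I error is rejecting H₀ when H₀ is actually true (false positive) — here, concluding that a new curriculum improves exam scores when in fact this is not the case. Consequence: adopting a curriculum that gives no real benefit — disruption for nothing.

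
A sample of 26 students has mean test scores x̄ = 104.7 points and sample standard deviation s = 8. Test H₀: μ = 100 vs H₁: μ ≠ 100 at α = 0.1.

t = (x̄ - μ₀)/(s/√n) = (104.7 - 100)/(8/√26) = 2.996. df = 25, critical t = ±1.708. Reject H₀.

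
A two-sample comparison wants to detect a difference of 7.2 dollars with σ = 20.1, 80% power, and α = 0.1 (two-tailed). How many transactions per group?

n per group = 2(z_α/2 + z_β)²σ²/d² = 2×(1.645 + 0.84)²×20.1²/7.2² = 96.3 → n = 97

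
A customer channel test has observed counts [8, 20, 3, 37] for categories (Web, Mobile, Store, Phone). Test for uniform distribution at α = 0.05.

Expected = 17 each. χ² = Σ(O-E)²/E = 40.353. df = 3, critical value = 7.815. Reject H₀.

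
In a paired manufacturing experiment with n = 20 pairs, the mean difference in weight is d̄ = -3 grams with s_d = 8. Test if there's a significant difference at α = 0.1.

t = d̄/(s_d/√n) = -3/(8/√20) = -1.677. df = 19, critical t = ±1.729. Fail to reject H₀.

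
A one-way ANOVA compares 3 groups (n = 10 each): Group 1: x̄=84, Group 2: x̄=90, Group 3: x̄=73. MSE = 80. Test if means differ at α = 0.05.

Grand mean = 82.33. SS_between = 1486.67, MS_between = 743.33. F = 9.292, F_crit ≈ 3.354. Reject H₀.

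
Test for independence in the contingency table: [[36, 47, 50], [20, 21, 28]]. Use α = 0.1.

χ² = 0.49. df = 2, critical = 4.605. Fail to reject H₀. No evidence of dependence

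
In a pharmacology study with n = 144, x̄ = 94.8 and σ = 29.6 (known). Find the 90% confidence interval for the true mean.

CI = x̄ ± z*(σ/√n) = 94.8 ± 1.645(29.6/√144) = 94.8 ± 4.06 = (90.74, 98.86)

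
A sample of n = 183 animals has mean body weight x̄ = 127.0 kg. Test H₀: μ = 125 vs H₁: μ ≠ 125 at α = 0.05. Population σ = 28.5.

z = (x̄ - μ₀)/(σ/√n) = (127.0 - 125)/(28.5/√183) = 0.949. Critical value: ±1.96. Since |0.949| ≤ 1.96, Fail to reject H₀.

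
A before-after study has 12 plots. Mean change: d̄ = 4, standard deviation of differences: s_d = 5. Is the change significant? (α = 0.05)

t = d̄/(s_d/√n) = 4/(5/√12) = 2.771. df = 11, critical t = ±2.201. Reject H₀.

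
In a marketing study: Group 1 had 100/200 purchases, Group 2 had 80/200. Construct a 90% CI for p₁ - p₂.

p̂₁ = 0.5, p̂₂ = 0.4. Difference = 0.1. CI = (0.019, 0.181)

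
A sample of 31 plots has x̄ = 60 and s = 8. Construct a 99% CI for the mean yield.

CI = x̄ ± t*(s/√n) = 60 ± 2.75(8/√31) = (56.05, 63.95)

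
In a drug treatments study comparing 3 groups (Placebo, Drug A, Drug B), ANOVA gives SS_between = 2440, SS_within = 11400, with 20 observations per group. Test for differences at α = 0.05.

df_between = 2, df_within = 57. F = MS_between/MS_within = 1220.0/200.0 = 6.1. F_crit ≈ 3.159. Reject H₀. At least one mean differs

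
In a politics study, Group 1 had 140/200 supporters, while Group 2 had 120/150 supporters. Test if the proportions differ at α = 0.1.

p̂₁ = 0.7, p̂₂ = 0.8, pooled p̂ = 0.743. z = -2.118. Critical: ±1.645. Reject H₀.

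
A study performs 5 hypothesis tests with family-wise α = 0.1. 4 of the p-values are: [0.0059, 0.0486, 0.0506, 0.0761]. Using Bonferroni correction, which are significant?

Bonferroni α = 0.1/5 = 0.02. Significant p-values: [0.0059]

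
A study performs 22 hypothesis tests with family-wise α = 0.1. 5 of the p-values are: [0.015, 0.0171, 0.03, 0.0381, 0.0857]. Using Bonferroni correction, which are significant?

Bonferroni α = 0.1/22 = 0.00455. None of the given p-values are significant.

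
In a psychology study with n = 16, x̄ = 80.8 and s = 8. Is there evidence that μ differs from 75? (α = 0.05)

t = (x̄ - μ₀)/(s/√n) = (80.8 - 75)/(8/√16) = 2.9. df = 15, critical t = ±2.131. Reject H₀.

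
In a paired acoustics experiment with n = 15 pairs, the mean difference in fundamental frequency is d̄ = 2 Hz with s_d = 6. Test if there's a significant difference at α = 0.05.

t = d̄/(s_d/√n) = 2/(6/√15) = 1.291. df = 14, critical t = ±2.145. Fail to reject H₀.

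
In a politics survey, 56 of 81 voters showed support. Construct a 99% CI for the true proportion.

p̂ = 0.691. CI = p̂ ± z*√(p̂(1-p̂)/n) = (0.559, 0.824)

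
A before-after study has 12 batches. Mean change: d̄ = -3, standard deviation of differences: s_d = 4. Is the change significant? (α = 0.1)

t = d̄/(s_d/√n) = -3/(4/√12) = -2.598. df = 11, critical t = ±1.796. Reject H₀.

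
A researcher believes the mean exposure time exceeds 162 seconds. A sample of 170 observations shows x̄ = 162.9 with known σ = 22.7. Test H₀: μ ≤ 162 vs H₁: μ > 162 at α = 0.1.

z = 0.517. Critical value: 1.28. Fail to reject H₀.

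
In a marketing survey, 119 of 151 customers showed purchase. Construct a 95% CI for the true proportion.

p̂ = 0.788. CI = p̂ ± z*√(p̂(1-p̂)/n) = (0.723, 0.853)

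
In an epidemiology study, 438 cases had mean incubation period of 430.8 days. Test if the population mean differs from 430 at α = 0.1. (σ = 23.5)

z = (x̄ - μ₀)/(σ/√n) = (430.8 - 430)/(23.5/√438) = 0.712. Critical value: ±1.645. Since |0.712| ≤ 1.645, Fail to reject H₀.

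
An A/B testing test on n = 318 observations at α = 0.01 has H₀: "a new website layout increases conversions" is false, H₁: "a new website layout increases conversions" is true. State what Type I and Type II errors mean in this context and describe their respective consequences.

Type I (false positive): concluding that a new website layout increases conversions when it is not — rolling out a layout that doesn't actually help — wasted engineering effort. Type II (false negative): failing to conclude that a new website layout increases conversions when it is — discarding a layout that would have improved conversions — lost revenue. Which is costlier depends on domain priorities and is a judgement call rather than a statistical fact.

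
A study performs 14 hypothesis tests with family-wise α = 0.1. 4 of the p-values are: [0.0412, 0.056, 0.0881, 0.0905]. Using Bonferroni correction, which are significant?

Bonferroni α = 0.1/14 = 0.00714. None of the given p-values are significant.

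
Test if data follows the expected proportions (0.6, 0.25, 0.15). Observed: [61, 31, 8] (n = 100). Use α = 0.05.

Expected: [60.0, 25.0, 15.0]. χ² = 4.723. df = 2, critical = 5.991. Fail to reject H₀.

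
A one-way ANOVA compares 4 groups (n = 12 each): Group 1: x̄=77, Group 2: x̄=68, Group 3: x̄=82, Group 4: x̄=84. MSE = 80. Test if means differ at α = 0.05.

Grand mean = 77.75. SS_between = 1833.0, MS_between = 611.0. F = 7.638, F_crit ≈ 2.816. Reject H₀.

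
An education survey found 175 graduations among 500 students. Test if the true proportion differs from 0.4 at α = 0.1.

p̂ = 0.35, p₀ = 0.4. z = (p̂ - p₀)/√(p₀(1-p₀)/n) = -2.282. Critical: ±1.645. Reject H₀.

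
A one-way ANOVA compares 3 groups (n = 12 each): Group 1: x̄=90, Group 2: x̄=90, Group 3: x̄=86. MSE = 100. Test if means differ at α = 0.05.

Grand mean = 88.67. SS_between = 128.0, MS_between = 64.0. F = 0.64, F_crit ≈ 3.285. Fail to reject H₀.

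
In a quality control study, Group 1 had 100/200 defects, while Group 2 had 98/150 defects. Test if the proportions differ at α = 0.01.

p̂₁ = 0.5, p̂₂ = 0.653, pooled p̂ = 0.566. z = -2.864. Critical: ±2.576. Reject H₀.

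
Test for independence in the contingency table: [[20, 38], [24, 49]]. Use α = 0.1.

χ² = 0.037. df = 1, critical = 2.706. Fail to reject H₀. No evidence of dependence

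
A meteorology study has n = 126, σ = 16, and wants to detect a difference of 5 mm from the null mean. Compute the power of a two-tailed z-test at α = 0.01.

SE = σ/√n = 16/√126 = 1.425. Non-centrality λ = d/SE = 5/1.425 = 3.508. Power ≈ Φ(λ - z_{α/2}) = Φ(3.508 - 2.576) = Φ(0.932) = 0.824.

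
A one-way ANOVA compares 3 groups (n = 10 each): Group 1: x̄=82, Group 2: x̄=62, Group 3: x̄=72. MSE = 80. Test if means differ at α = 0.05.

Grand mean = 72.0. SS_between = 2000.0, MS_between = 1000.0. F = 12.5, F_crit ≈ 3.354. Reject H₀.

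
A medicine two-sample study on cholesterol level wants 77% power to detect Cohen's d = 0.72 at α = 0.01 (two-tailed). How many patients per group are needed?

z_{α/2} = 2.576, z_β = Φ⁻¹(0.77) = 0.739. For medium effect (d = 0.72): n per group = 2(z_{α/2} + z_β)²/d² = 2(2.576 + 0.739)²/0.72² = 42.4 → 43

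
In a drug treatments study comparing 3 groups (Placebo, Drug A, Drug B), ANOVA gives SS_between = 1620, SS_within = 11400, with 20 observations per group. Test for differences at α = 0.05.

df_between = 2, df_within = 57. F = MS_between/MS_within = 810.0/200.0 = 4.05. F_crit ≈ 3.159. Reject H₀. At least one mean differs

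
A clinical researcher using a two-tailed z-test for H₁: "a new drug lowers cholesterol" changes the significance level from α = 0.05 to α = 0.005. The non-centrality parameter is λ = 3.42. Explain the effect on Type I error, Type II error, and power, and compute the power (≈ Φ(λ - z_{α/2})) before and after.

Decreasing α from 0.05 to 0.005:
• Type I error rate decreases (α is the Type I rate by definition).
• Critical value moves from z_{α/2} = 1.96 to 2.807, so power = Φ(λ - z_{α/2}) goes from Φ(3.42 - 1.96) = 0.928 to Φ(3.42 - 2.807) = 0.73.
• Type II error rate β = 1 - power therefore increases (0.072 → 0.27).
Appropriate when false positives are costly — here, approving an ineffective drug — patients take a useless medication and may skip effective alternatives.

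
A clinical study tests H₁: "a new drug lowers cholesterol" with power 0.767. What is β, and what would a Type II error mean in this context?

β = 1 - power = 1 - 0.767 = 0.233. A Type II error is failing to reject H₀ when H₀ is false (false negative) — here, failing to conclude that a new drug lowers cholesterol when in fact it is true. Consequence: shelving an effective drug — patients miss out on a treatment that would have helped.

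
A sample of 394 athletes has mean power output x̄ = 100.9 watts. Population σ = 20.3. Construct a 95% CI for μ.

CI = x̄ ± z*(σ/√n) = 100.9 ± 1.96(20.3/√394) = 100.9 ± 2.0 = (98.9, 102.9)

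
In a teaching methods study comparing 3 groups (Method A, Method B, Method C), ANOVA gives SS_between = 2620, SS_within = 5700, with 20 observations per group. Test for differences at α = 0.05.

df_between = 2, df_within = 57. F = MS_between/MS_within = 1310.0/100.0 = 13.1. F_crit ≈ 3.159. Reject H₀. At least one mean differs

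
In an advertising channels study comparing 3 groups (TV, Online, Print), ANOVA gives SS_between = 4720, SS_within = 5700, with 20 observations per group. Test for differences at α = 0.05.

df_between = 2, df_within = 57. F = MS_between/MS_within = 2360.0/100.0 = 23.6. F_crit ≈ 3.159. Reject H₀. At least one mean differs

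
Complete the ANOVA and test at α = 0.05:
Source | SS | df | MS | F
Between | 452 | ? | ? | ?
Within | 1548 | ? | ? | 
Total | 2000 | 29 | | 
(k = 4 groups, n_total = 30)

df_between = 3, df_within = 26. MS_between = 150.67, MS_within = 59.54. F = 2.531, F_crit ≈ 2.975. Fail to reject H₀.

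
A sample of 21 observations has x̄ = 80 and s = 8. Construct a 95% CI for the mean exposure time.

CI = x̄ ± t*(s/√n) = 80 ± 2.086(8/√21) = (76.36, 83.64)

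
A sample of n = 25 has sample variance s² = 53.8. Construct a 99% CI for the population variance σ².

df = 24. χ²_{0.005} = 45.559, χ²_{0.995} = 9.886. CI for σ² = ((n-1)s²/χ²_{α/2}, (n-1)s²/χ²_{1-α/2}) = (24·53.8/45.559, 24·53.8/9.886) = (28.34, 130.61)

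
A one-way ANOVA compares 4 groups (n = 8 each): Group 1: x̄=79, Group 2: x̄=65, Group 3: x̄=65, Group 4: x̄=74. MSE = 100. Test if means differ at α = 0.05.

Grand mean = 70.75. SS_between = 1158.0, MS_between = 386.0. F = 3.86, F_crit ≈ 2.947. Reject H₀.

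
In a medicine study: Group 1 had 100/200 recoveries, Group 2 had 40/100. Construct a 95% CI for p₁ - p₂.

p̂₁ = 0.5, p̂₂ = 0.4. Difference = 0.1. CI = (-0.018, 0.218)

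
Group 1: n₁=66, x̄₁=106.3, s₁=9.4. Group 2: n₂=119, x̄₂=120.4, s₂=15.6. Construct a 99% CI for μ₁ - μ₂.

Difference = -14.1. SE = √(9.4²/66 + 15.6²/119) = 1.84. CI = (-18.84, -9.36)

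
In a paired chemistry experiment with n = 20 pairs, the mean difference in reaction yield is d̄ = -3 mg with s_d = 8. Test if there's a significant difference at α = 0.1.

t = d̄/(s_d/√n) = -3/(8/√20) = -1.677. df = 19, critical t = ±1.729. Fail to reject H₀.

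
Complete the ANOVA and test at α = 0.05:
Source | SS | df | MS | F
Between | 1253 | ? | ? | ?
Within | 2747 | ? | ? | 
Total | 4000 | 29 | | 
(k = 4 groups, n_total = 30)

df_between = 3, df_within = 26. MS_between = 417.67, MS_within = 105.65. F = 3.953, F_crit ≈ 2.975. Reject H₀.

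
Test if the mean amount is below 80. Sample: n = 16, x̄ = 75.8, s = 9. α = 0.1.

t = (75.8 - 80)/(9/√16) = -1.867, df = 15. Critical t = -1.341. Reject H₀.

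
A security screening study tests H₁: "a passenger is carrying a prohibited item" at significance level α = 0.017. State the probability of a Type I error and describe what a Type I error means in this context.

P(Type I error) = α = 0.017. A Type I error is rejecting H₀ when H₀ is actually true (false positive) — here, concluding that a passenger is carrying a prohibited item when in fact this is not the case. Consequence: detaining an innocent passenger — delay and inconvenience.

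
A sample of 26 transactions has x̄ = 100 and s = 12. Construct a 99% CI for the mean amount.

CI = x̄ ± t*(s/√n) = 100 ± 2.787(12/√26) = (93.44, 106.56)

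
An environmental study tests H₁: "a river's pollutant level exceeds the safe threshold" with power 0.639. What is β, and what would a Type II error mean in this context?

β = 1 - power = 1 - 0.639 = 0.361. A Type II error is failing to reject H₀ when H₀ is false (false negative) — here, failing to conclude that a river's pollutant level exceeds the safe threshold when in fact it is true. Consequence: allowing unsafe pollution to continue.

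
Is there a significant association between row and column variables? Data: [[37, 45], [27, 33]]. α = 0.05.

χ² = 0.0. df = 1, critical = 3.841. Fail to reject H₀. No evidence of dependence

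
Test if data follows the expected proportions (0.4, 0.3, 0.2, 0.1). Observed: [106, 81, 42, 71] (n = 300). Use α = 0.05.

Expected: [120.0, 90.0, 60.0, 30.0]. χ² = 63.967. df = 3, critical = 7.815. Reject H₀.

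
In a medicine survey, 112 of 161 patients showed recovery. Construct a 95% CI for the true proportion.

p̂ = 0.696. CI = p̂ ± z*√(p̂(1-p̂)/n) = (0.625, 0.767)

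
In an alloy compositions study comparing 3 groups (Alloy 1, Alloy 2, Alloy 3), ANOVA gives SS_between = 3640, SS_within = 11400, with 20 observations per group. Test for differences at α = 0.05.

df_between = 2, df_within = 57. F = MS_between/MS_within = 1820.0/200.0 = 9.1. F_crit ≈ 3.159. Reject H₀. At least one mean differs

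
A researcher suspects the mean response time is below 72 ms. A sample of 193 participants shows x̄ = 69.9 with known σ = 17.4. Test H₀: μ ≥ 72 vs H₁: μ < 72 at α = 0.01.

z = -1.677. Critical value: -2.33. Fail to reject H₀.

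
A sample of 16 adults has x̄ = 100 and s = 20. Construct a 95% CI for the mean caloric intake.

CI = x̄ ± t*(s/√n) = 100 ± 2.131(20/√16) = (89.34, 110.66)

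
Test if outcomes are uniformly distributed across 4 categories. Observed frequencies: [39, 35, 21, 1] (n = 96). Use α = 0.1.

Expected = 24 each. χ² = Σ(O-E)²/E = 36.833. df = 3, critical value = 6.251. Reject H₀.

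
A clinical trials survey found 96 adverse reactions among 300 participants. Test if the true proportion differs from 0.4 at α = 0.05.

p̂ = 0.32, p₀ = 0.4. z = (p̂ - p₀)/√(p₀(1-p₀)/n) = -2.828. Critical: ±1.96. Reject H₀.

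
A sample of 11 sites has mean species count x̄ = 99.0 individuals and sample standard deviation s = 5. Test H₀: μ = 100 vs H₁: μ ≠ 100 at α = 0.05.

t = (x̄ - μ₀)/(s/√n) = (99.0 - 100)/(5/√11) = -0.663. df = 10, critical t = ±2.228. Fail to reject H₀.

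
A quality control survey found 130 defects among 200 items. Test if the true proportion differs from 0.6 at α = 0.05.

p̂ = 0.65, p₀ = 0.6. z = (p̂ - p₀)/√(p₀(1-p₀)/n) = 1.443. Critical: ±1.96. Fail to reject H₀.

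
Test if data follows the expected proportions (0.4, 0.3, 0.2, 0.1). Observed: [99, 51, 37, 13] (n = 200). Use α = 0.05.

Expected: [80.0, 60.0, 40.0, 20.0]. χ² = 8.537. df = 3, critical = 7.815. Reject H₀.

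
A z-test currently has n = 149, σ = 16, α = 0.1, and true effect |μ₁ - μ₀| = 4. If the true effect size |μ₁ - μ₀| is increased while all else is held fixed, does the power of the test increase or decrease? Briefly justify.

Power increases: a larger true effect increases the non-centrality λ = |μ₁ - μ₀|/(σ/√n).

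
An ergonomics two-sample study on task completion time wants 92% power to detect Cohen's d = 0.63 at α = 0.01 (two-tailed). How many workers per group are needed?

z_{α/2} = 2.576, z_β = Φ⁻¹(0.92) = 1.405. For medium effect (d = 0.63): n per group = 2(z_{α/2} + z_β)²/d² = 2(2.576 + 1.405)²/0.63² = 79.9 → 80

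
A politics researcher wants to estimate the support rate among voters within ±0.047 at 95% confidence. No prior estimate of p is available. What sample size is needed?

Conservative approach: use p = 0.5 (maximizes p(1-p) = 0.25). n = z²(0.25)/E² = 1.96²×0.25/0.047² = 434.8 → n = 435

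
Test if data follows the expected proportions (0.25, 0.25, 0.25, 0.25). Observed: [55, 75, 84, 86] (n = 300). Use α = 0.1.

Expected: [75.0, 75.0, 75.0, 75.0]. χ² = 8.027. df = 3, critical = 6.251. Reject H₀.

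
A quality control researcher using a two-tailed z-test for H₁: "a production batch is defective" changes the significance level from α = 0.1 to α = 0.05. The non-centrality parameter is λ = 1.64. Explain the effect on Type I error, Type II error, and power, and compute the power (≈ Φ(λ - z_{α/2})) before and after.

Decreasing α from 0.1 to 0.05:
• Type I error rate decreases (α is the Type I rate by definition).
• Critical value moves from z_{α/2} = 1.645 to 1.96, so power = Φ(λ - z_{α/2}) goes from Φ(1.64 - 1.645) = 0.498 to Φ(1.64 - 1.96) = 0.374.
• Type II error rate β = 1 - power therefore increases (0.502 → 0.626).
Appropriate when false positives are costly — here, scrapping a good batch — wasted material and cost for no reason.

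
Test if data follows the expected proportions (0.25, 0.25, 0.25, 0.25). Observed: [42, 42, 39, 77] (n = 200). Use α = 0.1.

Expected: [50.0, 50.0, 50.0, 50.0]. χ² = 19.56. df = 3, critical = 6.251. Reject H₀.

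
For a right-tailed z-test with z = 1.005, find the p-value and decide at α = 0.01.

p = P(Z > 1.005) = 1 - Φ(1.005) ≈ 0.1574. Since p ≥ 0.01, fail to reject H₀ (not significant) at α = 0.01.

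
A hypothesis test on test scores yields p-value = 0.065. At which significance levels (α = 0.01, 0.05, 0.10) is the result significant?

p = 0.065. Significant at: α = 0.1.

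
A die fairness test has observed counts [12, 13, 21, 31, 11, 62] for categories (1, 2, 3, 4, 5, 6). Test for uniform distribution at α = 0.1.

Expected = 25 each. χ² = Σ(O-E)²/E = 77.2. df = 5, critical value = 9.236. Reject H₀.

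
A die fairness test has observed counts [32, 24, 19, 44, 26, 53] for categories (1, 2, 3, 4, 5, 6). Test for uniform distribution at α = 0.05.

Expected = 33 each. χ² = Σ(O-E)²/E = 25.697. df = 5, critical value = 11.07. Reject H₀.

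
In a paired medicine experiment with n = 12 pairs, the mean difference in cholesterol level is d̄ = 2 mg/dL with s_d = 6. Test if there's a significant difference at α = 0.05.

t = d̄/(s_d/√n) = 2/(6/√12) = 1.155. df = 11, critical t = ±2.201. Fail to reject H₀.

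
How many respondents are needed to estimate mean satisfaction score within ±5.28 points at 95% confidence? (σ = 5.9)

n = (z*σ/E)² = (1.96×5.9/5.28)² = 4.8 → n = 5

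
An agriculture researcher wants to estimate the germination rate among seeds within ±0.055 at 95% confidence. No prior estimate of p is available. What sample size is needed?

Conservative approach: use p = 0.5 (maximizes p(1-p) = 0.25). n = z²(0.25)/E² = 1.96²×0.25/0.055² = 317.5 → n = 318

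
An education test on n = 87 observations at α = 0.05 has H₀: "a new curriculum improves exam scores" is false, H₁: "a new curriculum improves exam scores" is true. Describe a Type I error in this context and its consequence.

Type I error: rejecting H₀ when it is true — concluding that a new curriculum improves exam scores when in fact it is not. Consequence: adopting a curriculum that gives no real benefit — disruption for nothing.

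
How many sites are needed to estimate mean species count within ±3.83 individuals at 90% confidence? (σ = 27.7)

n = (z*σ/E)² = (1.645×27.7/3.83)² = 141.5 → n = 142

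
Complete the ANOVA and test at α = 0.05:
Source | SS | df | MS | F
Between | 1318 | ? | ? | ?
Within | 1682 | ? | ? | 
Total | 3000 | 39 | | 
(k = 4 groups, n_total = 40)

df_between = 3, df_within = 36. MS_between = 439.33, MS_within = 46.72. F = 9.403, F_crit ≈ 2.866. Reject H₀.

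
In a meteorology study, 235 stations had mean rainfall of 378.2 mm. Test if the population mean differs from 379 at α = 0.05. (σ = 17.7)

z = (x̄ - μ₀)/(σ/√n) = (378.2 - 379)/(17.7/√235) = -0.693. Critical value: ±1.96. Since |-0.693| ≤ 1.96, Fail to reject H₀.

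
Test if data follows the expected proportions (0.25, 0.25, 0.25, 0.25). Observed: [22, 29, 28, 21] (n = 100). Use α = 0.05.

Expected: [25.0, 25.0, 25.0, 25.0]. χ² = 2.0. df = 3, critical = 7.815. Fail to reject H₀.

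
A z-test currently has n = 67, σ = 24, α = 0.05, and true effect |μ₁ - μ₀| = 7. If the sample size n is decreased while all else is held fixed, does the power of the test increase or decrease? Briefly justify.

Power decreases: a smaller n inflates the standard error σ/√n, pulling the sampling distribution under H₁ back toward the critical value.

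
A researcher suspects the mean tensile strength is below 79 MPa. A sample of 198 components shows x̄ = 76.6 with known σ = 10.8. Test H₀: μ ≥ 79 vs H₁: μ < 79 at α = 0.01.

z = -3.127. Critical value: -2.33. Reject H₀.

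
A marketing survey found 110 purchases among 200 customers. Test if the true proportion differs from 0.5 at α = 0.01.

p̂ = 0.55, p₀ = 0.5. z = (p̂ - p₀)/√(p₀(1-p₀)/n) = 1.414. Critical: ±2.576. Fail to reject H₀.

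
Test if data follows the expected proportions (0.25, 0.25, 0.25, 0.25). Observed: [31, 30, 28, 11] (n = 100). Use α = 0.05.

Expected: [25.0, 25.0, 25.0, 25.0]. χ² = 10.64. df = 3, critical = 7.815. Reject H₀.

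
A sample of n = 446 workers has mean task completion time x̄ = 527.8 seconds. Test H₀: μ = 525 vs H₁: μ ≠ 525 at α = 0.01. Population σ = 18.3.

z = (x̄ - μ₀)/(σ/√n) = (527.8 - 525)/(18.3/√446) = 3.231. Critical value: ±2.576. Since |3.231| > 2.576, Reject H₀.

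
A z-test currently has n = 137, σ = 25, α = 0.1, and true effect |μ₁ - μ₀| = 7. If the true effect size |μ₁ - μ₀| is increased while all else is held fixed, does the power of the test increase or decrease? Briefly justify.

Power increases: a larger true effect increases the non-centrality λ = |μ₁ - μ₀|/(σ/√n).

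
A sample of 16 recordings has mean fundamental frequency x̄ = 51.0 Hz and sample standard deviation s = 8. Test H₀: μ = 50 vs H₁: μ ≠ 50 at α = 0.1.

t = (x̄ - μ₀)/(s/√n) = (51.0 - 50)/(8/√16) = 0.5. df = 15, critical t = ±1.753. Fail to reject H₀.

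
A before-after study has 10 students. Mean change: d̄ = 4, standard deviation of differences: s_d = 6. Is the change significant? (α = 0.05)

t = d̄/(s_d/√n) = 4/(6/√10) = 2.108. df = 9, critical t = ±2.262. Fail to reject H₀.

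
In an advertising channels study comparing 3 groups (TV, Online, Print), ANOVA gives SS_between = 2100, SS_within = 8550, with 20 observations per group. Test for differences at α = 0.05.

df_between = 2, df_within = 57. F = MS_between/MS_within = 1050.0/150.0 = 7.0. F_crit ≈ 3.159. Reject H₀. At least one mean differs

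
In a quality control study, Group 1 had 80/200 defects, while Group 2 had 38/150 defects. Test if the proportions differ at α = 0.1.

p̂₁ = 0.4, p̂₂ = 0.253, pooled p̂ = 0.337. z = 2.872. Critical: ±1.645. Reject H₀.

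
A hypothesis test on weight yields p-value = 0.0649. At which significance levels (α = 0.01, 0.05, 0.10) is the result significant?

p = 0.0649. Significant at: α = 0.1.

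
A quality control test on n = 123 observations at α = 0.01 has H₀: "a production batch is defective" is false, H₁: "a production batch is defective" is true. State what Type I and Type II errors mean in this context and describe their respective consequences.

Type I (false positive): concluding that a production batch is defective when it is not — scrapping a good batch — wasted material and cost for no reason. Type II (false negative): failing to conclude that a production batch is defective when it is — shipping a defective batch — faulty products reach customers. Which is costlier depends on domain priorities and is a judgement call rather than a statistical fact.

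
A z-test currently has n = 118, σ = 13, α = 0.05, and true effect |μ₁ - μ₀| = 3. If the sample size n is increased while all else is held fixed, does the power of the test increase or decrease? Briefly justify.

Power increases: a larger n shrinks the standard error σ/√n, moving the sampling distribution under H₁ further from the critical value.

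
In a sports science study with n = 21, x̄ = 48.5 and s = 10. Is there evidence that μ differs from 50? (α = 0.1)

t = (x̄ - μ₀)/(s/√n) = (48.5 - 50)/(10/√21) = -0.687. df = 20, critical t = ±1.725. Fail to reject H₀.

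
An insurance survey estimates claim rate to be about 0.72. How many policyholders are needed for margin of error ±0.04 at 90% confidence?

n = z²p(1-p)/E² = 1.645²×0.72×0.28/0.04² = 341.0 → n = 341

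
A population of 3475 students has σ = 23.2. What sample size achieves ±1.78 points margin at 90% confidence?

Without FPC: n₀ = (1.645×23.2/1.78)² = 459.693. With FPC: n = n₀N/(n₀+N-1) = 406.1 → n = 407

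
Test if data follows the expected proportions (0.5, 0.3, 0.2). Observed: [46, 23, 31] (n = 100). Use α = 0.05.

Expected: [50.0, 30.0, 20.0]. χ² = 8.003. df = 2, critical = 5.991. Reject H₀.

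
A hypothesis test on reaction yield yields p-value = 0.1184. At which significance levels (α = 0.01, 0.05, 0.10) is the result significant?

p = 0.1184. Not significant at any of the given levels.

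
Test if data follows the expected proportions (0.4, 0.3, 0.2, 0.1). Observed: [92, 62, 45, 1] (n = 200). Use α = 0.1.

Expected: [80.0, 60.0, 40.0, 20.0]. χ² = 20.542. df = 3, critical = 6.251. Reject H₀.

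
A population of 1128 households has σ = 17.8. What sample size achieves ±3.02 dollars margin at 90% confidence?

Without FPC: n₀ = (1.645×17.8/3.02)² = 94.007. With FPC: n = n₀N/(n₀+N-1) = 86.8 → n = 87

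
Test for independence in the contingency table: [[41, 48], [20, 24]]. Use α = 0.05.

χ² = 0.004. df = 1, critical = 3.841. Fail to reject H₀. No evidence of dependence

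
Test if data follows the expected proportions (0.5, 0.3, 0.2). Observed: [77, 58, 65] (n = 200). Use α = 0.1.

Expected: [100.0, 60.0, 40.0]. χ² = 20.982. df = 2, critical = 4.605. Reject H₀.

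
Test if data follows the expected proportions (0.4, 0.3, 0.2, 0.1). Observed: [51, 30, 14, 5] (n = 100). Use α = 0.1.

Expected: [40.0, 30.0, 20.0, 10.0]. χ² = 7.325. df = 3, critical = 6.251. Reject H₀.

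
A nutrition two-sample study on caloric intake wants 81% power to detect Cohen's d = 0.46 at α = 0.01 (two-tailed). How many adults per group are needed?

z_{α/2} = 2.576, z_β = Φ⁻¹(0.81) = 0.878. For small effect (d = 0.46): n per group = 2(z_{α/2} + z_β)²/d² = 2(2.576 + 0.878)²/0.46² = 112.8 → 113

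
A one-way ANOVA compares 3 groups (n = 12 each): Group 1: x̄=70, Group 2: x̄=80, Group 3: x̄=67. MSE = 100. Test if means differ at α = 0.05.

Grand mean = 72.33. SS_between = 1112.0, MS_between = 556.0. F = 5.56, F_crit ≈ 3.285. Reject H₀.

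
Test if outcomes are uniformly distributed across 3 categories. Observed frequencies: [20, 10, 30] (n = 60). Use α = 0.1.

Expected = 20 each. χ² = Σ(O-E)²/E = 10.0. df = 2, critical value = 4.605. Reject H₀.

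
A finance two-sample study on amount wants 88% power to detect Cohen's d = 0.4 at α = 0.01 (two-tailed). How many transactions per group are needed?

z_{α/2} = 2.576, z_β = Φ⁻¹(0.88) = 1.175. For small effect (d = 0.4): n per group = 2(z_{α/2} + z_β)²/d² = 2(2.576 + 1.175)²/0.4² = 175.9 → 176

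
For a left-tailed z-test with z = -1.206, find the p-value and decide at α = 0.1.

p = P(Z < -1.206) = Φ(-1.206) ≈ 0.1139. Since p ≥ 0.1, fail to reject H₀ (not significant) at α = 0.1.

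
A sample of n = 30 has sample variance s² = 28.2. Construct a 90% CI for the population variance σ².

df = 29. χ²_{0.05} = 42.557, χ²_{0.95} = 17.708. CI for σ² = ((n-1)s²/χ²_{α/2}, (n-1)s²/χ²_{1-α/2}) = (29·28.2/42.557, 29·28.2/17.708) = (19.22, 46.18)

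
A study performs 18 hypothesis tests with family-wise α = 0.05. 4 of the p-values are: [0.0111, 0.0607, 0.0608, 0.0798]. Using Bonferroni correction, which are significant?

Bonferroni α = 0.05/18 = 0.00278. None of the given p-values are significant.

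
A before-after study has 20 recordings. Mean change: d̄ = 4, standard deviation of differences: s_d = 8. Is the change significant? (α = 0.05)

t = d̄/(s_d/√n) = 4/(8/√20) = 2.236. df = 19, critical t = ±2.093. Reject H₀.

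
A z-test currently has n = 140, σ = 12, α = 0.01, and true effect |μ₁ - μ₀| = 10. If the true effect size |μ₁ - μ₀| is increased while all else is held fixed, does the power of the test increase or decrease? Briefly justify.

Power increases: a larger true effect increases the non-centrality λ = |μ₁ - μ₀|/(σ/√n).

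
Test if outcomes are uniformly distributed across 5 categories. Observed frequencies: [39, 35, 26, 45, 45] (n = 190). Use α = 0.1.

Expected = 38 each. χ² = Σ(O-E)²/E = 6.632. df = 4, critical value = 7.779. Fail to reject H₀.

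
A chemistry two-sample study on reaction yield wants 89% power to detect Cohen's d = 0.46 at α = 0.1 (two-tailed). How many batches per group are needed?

z_{α/2} = 1.645, z_β = Φ⁻¹(0.89) = 1.227. For small effect (d = 0.46): n per group = 2(z_{α/2} + z_β)²/d² = 2(1.645 + 1.227)²/0.46² = 78.0 → 78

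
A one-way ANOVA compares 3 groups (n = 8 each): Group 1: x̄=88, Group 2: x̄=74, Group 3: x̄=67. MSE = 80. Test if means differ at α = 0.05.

Grand mean = 76.33. SS_between = 1829.33, MS_between = 914.67. F = 11.433, F_crit ≈ 3.467. Reject H₀.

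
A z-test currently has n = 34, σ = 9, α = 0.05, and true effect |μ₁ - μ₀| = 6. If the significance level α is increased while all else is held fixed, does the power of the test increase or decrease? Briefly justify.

Power increases: a larger α lowers the critical value, so more of the H₁ sampling distribution falls in the rejection region.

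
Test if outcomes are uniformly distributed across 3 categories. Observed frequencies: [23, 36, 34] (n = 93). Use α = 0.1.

Expected = 31 each. χ² = Σ(O-E)²/E = 3.161. df = 2, critical value = 4.605. Fail to reject H₀.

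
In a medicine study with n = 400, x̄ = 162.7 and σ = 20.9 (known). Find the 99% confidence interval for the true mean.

CI = x̄ ± z*(σ/√n) = 162.7 ± 2.576(20.9/√400) = 162.7 ± 2.69 = (160.01, 165.39)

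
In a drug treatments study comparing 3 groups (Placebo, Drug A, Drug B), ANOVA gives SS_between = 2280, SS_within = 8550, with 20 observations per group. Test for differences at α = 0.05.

df_between = 2, df_within = 57. F = MS_between/MS_within = 1140.0/150.0 = 7.6. F_crit ≈ 3.159. Reject H₀. At least one mean differs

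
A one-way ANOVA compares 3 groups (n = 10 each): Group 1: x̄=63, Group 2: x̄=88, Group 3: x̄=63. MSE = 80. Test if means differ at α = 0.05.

Grand mean = 71.33. SS_between = 4166.67, MS_between = 2083.33. F = 26.042, F_crit ≈ 3.354. Reject H₀.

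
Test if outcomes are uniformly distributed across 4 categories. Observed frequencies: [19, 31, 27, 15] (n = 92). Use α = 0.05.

Expected = 23 each. χ² = Σ(O-E)²/E = 6.957. df = 3, critical value = 7.815. Fail to reject H₀.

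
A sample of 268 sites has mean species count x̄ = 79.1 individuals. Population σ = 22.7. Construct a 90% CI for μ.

CI = x̄ ± z*(σ/√n) = 79.1 ± 1.645(22.7/√268) = 79.1 ± 2.28 = (76.82, 81.38)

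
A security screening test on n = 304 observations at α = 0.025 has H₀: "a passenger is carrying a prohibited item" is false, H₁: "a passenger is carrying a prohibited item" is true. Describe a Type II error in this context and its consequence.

Type II error: failing to reject H₀ when it is false — concluding that a passenger is carrying a prohibited item is not supported when in fact it is. Consequence: letting a prohibited item through — security breach.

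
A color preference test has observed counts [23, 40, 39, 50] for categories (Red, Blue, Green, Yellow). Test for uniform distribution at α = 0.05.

Expected = 38 each. χ² = Σ(O-E)²/E = 9.842. df = 3, critical value = 7.815. Reject H₀.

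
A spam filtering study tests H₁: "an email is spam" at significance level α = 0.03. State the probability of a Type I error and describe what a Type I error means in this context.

P(Type I error) = α = 0.03. A Type I error is rejecting H₀ when H₀ is actually true (false positive) — here, concluding that an email is spam when in fact this is not the case. Consequence: a legitimate email is sent to the spam folder and the user misses it.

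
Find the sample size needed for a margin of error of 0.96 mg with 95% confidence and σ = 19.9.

n = (z*σ/E)² = (1.96×19.9/0.96)² = 1650.7 → n = 1651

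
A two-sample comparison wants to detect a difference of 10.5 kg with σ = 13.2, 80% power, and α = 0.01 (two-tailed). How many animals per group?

n per group = 2(z_α/2 + z_β)²σ²/d² = 2×(2.576 + 0.84)²×13.2²/10.5² = 36.9 → n = 37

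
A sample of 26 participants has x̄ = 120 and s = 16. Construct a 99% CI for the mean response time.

CI = x̄ ± t*(s/√n) = 120 ± 2.787(16/√26) = (111.25, 128.75)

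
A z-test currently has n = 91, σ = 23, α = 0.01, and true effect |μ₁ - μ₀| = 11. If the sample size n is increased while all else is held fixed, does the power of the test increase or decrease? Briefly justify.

Power increases: a larger n shrinks the standard error σ/√n, moving the sampling distribution under H₁ further from the critical value.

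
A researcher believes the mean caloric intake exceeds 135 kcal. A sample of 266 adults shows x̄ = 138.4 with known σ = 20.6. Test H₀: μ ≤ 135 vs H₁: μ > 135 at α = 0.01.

z = 2.692. Critical value: 2.33. Reject H₀.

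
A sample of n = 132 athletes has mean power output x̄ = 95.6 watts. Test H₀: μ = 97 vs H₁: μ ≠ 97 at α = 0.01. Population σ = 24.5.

z = (x̄ - μ₀)/(σ/√n) = (95.6 - 97)/(24.5/√132) = -0.657. Critical value: ±2.576. Since |-0.657| ≤ 2.576, Fail to reject H₀.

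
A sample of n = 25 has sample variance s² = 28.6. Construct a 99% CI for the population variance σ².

df = 24. χ²_{0.005} = 45.559, χ²_{0.995} = 9.886. CI for σ² = ((n-1)s²/χ²_{α/2}, (n-1)s²/χ²_{1-α/2}) = (24·28.6/45.559, 24·28.6/9.886) = (15.07, 69.43)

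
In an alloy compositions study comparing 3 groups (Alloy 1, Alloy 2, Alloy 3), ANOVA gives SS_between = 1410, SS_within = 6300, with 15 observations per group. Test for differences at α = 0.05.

df_between = 2, df_within = 42. F = MS_between/MS_within = 705.0/150.0 = 4.7. F_crit ≈ 3.22. Reject H₀. At least one mean differs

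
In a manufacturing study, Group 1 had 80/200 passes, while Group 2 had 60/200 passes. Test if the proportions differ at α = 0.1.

p̂₁ = 0.4, p̂₂ = 0.3, pooled p̂ = 0.35. z = 2.097. Critical: ±1.645. Reject H₀.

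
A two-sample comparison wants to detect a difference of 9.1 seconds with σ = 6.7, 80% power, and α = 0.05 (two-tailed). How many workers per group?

n per group = 2(z_α/2 + z_β)²σ²/d² = 2×(1.96 + 0.84)²×6.7²/9.1² = 8.5 → n = 9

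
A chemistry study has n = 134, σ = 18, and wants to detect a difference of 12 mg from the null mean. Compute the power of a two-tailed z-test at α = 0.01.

SE = σ/√n = 18/√134 = 1.555. Non-centrality λ = d/SE = 12/1.555 = 7.717. Power ≈ Φ(λ - z_{α/2}) = Φ(7.717 - 2.576) = Φ(5.141) = 1.0.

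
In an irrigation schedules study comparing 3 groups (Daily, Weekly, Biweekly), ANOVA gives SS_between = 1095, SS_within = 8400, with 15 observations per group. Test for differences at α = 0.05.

df_between = 2, df_within = 42. F = MS_between/MS_within = 547.5/200.0 = 2.737. F_crit ≈ 3.22. Fail to reject H₀.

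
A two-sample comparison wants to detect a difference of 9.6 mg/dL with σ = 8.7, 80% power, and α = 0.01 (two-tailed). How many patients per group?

n per group = 2(z_α/2 + z_β)²σ²/d² = 2×(2.576 + 0.84)²×8.7²/9.6² = 19.2 → n = 20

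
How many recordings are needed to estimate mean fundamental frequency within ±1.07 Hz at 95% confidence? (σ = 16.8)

n = (z*σ/E)² = (1.96×16.8/1.07)² = 947.03 → n = 948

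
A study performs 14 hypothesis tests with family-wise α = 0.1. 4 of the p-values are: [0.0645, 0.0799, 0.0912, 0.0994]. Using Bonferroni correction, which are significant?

Bonferroni α = 0.1/14 = 0.00714. None of the given p-values are significant.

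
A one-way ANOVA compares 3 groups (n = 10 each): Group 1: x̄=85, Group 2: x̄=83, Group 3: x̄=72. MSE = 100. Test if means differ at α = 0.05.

Grand mean = 80.0. SS_between = 980.0, MS_between = 490.0. F = 4.9, F_crit ≈ 3.354. Reject H₀.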